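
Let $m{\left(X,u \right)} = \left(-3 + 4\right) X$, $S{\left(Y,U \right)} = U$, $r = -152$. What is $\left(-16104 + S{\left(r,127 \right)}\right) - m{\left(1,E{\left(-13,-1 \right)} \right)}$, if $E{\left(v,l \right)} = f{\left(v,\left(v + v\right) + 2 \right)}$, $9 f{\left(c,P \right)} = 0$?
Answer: $-15978$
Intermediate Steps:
$f{\left(c,P \right)} = 0$ ($f{\left(c,P \right)} = \frac{1}{9} \cdot 0 = 0$)
$E{\left(v,l \right)} = 0$
$m{\left(X,u \right)} = X$ ($m{\left(X,u \right)} = 1 X = X$)
$\left(-16104 + S{\left(r,127 \right)}\right) - m{\left(1,E{\left(-13,-1 \right)} \right)} = \left(-16104 + 127\right) - 1 = -15977 - 1 = -15978$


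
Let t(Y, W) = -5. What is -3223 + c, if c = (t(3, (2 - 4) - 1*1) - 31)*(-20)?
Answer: -2503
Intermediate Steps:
c = 720 (c = (-5 - 31)*(-20) = -36*(-20) = 720)
-3223 + c = -3223 + 720 = -2503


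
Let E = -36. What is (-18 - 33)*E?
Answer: 1836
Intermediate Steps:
(-18 - 33)*E = (-18 - 33)*(-36) = -51*(-36) = 1836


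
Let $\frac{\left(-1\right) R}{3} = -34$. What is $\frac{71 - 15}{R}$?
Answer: $\frac{28}{51} \approx 0.54902$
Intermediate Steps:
$R = 102$ ($R = \left(-3\right) \left(-34\right) = 102$)
$\frac{71 - 15}{R} = \frac{71 - 15}{102} = 56 \cdot \frac{1}{102} = \frac{28}{51}$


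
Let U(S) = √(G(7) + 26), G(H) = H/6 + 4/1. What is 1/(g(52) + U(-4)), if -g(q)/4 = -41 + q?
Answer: -24/1039 - √1122/11429 ≈ -0.026030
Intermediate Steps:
G(H) = 4 + H/6 (G(H) = H*(⅙) + 4*1 = H/6 + 4 = 4 + H/6)
g(q) = 164 - 4*q (g(q) = -4*(-41 + q) = 164 - 4*q)
U(S) = √1122/6 (U(S) = √((4 + (⅙)*7) + 26) = √((4 + 7/6) + 26) = √(31/6 + 26) = √(187/6) = √1122/6)
1/(g(52) + U(-4)) = 1/((164 - 4*52) + √1122/6) = 1/((164 - 208) + √1122/6) = 1/(-44 + √1122/6)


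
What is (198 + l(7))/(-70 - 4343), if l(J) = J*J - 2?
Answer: -245/4413 ≈ -0.055518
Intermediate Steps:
l(J) = -2 + J² (l(J) = J² - 2 = -2 + J²)
(198 + l(7))/(-70 - 4343) = (198 + (-2 + 7²))/(-70 - 4343) = (198 + (-2 + 49))/(-4413) = (198 + 47)*(-1/4413) = 245*(-1/4413) = -245/4413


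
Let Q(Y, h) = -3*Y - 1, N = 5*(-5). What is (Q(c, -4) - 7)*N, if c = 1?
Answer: 275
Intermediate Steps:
N = -25
Q(Y, h) = -1 - 3*Y
(Q(c, -4) - 7)*N = ((-1 - 3*1) - 7)*(-25) = ((-1 - 3) - 7)*(-25) = (-4 - 7)*(-25) = -11*(-25) = 275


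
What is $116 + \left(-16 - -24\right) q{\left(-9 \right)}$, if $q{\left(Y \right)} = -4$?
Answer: $84$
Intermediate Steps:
$116 + \left(-16 - -24\right) q{\left(-9 \right)} = 116 + \left(-16 - -24\right) \left(-4\right) = 116 + \left(-16 + 24\right) \left(-4\right) = 116 + 8 \left(-4\right) = 116 - 32 = 84$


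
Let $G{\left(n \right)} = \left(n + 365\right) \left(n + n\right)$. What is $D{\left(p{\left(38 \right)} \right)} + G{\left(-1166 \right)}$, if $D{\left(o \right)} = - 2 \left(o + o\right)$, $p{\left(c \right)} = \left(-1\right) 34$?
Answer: $1868068$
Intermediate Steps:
$p{\left(c \right)} = -34$
$G{\left(n \right)} = 2 n \left(365 + n\right)$ ($G{\left(n \right)} = \left(365 + n\right) 2 n = 2 n \left(365 + n\right)$)
$D{\left(o \right)} = - 4 o$ ($D{\left(o \right)} = - 2 \cdot 2 o = - 4 o$)
$D{\left(p{\left(38 \right)} \right)} + G{\left(-1166 \right)} = \left(-4\right) \left(-34\right) + 2 \left(-1166\right) \left(365 - 1166\right) = 136 + 2 \left(-1166\right) \left(-801\right) = 136 + 1867932 = 1868068$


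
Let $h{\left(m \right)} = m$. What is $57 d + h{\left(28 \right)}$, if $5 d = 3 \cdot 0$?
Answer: $28$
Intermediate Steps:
$d = 0$ ($d = \frac{3 \cdot 0}{5} = \frac{1}{5} \cdot 0 = 0$)
$57 d + h{\left(28 \right)} = 57 \cdot 0 + 28 = 0 + 28 = 28$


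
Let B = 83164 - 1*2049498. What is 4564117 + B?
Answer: 2597783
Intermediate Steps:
B = -1966334 (B = 83164 - 2049498 = -1966334)
4564117 + B = 4564117 - 1966334 = 2597783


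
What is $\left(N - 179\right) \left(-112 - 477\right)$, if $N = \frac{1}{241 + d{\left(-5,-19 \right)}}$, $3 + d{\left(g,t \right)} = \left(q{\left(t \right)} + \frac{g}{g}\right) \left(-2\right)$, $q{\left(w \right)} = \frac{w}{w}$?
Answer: $\frac{24670265}{234} \approx 1.0543 \cdot 10^{5}$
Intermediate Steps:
$q{\left(w \right)} = 1$
$d{\left(g,t \right)} = -7$ ($d{\left(g,t \right)} = -3 + \left(1 + \frac{g}{g}\right) \left(-2\right) = -3 + \left(1 + 1\right) \left(-2\right) = -3 + 2 \left(-2\right) = -3 - 4 = -7$)
$N = \frac{1}{234}$ ($N = \frac{1}{241 - 7} = \frac{1}{234} \approx 0.0042735$)
$\left(N - 179\right) \left(-112 - 477\right) = \left(\frac{1}{234} - 179\right) \left(-112 - 477\right) = \left(- \frac{41885}{234}\right) \left(-589\right) = \frac{24670265}{234}$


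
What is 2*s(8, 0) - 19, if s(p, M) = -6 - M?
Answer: -31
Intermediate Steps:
2*s(8, 0) - 19 = 2*(-6 - 1*0) - 19 = 2*(-6 + 0) - 19 = 2*(-6) - 19 = -12 - 19 = -31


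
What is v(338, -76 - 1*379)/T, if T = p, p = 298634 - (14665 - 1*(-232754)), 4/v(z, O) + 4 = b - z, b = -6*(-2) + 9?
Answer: -4/16440015 ≈ -2.4331e-7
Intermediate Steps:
b = 21 (b = 12 + 9 = 21)
v(z, O) = 4/(17 - z) (v(z, O) = 4/(-4 + (21 - z)) = 4/(17 - z))
p = 51215 (p = 298634 - (14665 + 232754) = 298634 - 1*247419 = 298634 - 247419 = 51215)
T = 51215
v(338, -76 - 1*379)/T = -4/(-17 + 338)/51215 = -4/321*(1/51215) = -4*1/321*(1/51215) = -4/321*1/51215 = -4/16440015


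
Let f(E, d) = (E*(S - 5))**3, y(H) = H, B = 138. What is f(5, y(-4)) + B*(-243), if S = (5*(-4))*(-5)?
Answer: 107138341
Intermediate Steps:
S = 100 (S = -20*(-5) = 100)
f(E, d) = 857375*E**3 (f(E, d) = (E*(100 - 5))**3 = (E*95)**3 = (95*E)**3 = 857375*E**3)
f(5, y(-4)) + B*(-243) = 857375*5**3 + 138*(-243) = 857375*125 - 33534 = 107171875 - 33534 = 107138341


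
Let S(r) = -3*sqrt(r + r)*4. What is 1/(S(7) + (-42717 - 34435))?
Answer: -2411/186013409 + 3*sqrt(14)/1488107272 ≈ -1.2954e-5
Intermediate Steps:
S(r) = -12*sqrt(2)*sqrt(r) (S(r) = -3*sqrt(2)*sqrt(r)*4 = -12*sqrt(2)*sqrt(r))
1/(S(7) + (-42717 - 34435)) = 1/(-12*sqrt(2)*sqrt(7) + (-42717 - 34435)) = 1/(-12*sqrt(14) - 77152) = 1/(-77152 - 12*sqrt(14))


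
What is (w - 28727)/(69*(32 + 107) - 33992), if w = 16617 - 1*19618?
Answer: 31728/24401 ≈ 1.3003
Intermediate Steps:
w = -3001 (w = 16617 - 19618 = -3001)
(w - 28727)/(69*(32 + 107) - 33992) = (-3001 - 28727)/(69*(32 + 107) - 33992) = -31728/(69*139 - 33992) = -31728/(9591 - 33992) = -31728/(-24401) = -31728*(-1/24401) = 31728/24401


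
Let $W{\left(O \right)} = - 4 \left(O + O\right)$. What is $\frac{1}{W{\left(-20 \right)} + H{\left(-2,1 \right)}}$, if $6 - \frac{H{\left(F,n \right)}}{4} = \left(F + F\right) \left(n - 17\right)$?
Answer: $- \frac{1}{72} \approx -0.013889$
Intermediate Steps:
$H{\left(F,n \right)} = 24 - 8 F \left(-17 + n\right)$ ($H{\left(F,n \right)} = 24 - 4 \left(F + F\right) \left(n - 17\right) = 24 - 4 \cdot 2 F \left(-17 + n\right) = 24 - 8 F \left(-17 + n\right)$)
$W{\left(O \right)} = - 8 O$ ($W{\left(O \right)} = - 4 \cdot 2 O = - 8 O$)
$\frac{1}{W{\left(-20 \right)} + H{\left(-2,1 \right)}} = \frac{1}{\left(-8\right) \left(-20\right) + \left(24 + 136 \left(-2\right) - \left(-16\right) 1\right)} = \frac{1}{160 + \left(24 - 272 + 16\right)} = \frac{1}{160 - 232} = \frac{1}{-72} = - \frac{1}{72}$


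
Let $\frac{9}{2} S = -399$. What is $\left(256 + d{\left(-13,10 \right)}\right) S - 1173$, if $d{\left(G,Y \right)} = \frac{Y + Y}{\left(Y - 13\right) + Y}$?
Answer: $-24125$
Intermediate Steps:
$S = - \frac{266}{3}$ ($S = \frac{2}{9} \left(-399\right) = - \frac{266}{3} \approx -88.667$)
$d{\left(G,Y \right)} = \frac{2 Y}{-13 + 2 Y}$ ($d{\left(G,Y \right)} = \frac{2 Y}{\left(-13 + Y\right) + Y} = \frac{2 Y}{-13 + 2 Y}$)
$\left(256 + d{\left(-13,10 \right)}\right) S - 1173 = \left(256 + 2 \cdot 10 \frac{1}{-13 + 2 \cdot 10}\right) \left(- \frac{266}{3}\right) - 1173 = \left(256 + 2 \cdot 10 \frac{1}{-13 + 20}\right) \left(- \frac{266}{3}\right) - 1173 = \left(256 + 2 \cdot 10 \cdot \frac{1}{7}\right) \left(- \frac{266}{3}\right) - 1173 = \left(256 + \frac{20}{7}\right) \left(- \frac{266}{3}\right) - 1173 = \frac{1812}{7} \left(- \frac{266}{3}\right) - 1173 = -22952 - 1173 = -24125$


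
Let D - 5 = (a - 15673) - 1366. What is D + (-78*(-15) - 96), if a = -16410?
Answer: -32370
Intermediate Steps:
D = -33444 (D = 5 + ((-16410 - 15673) - 1366) = 5 + (-32083 - 1366) = 5 - 33449 = -33444)
D + (-78*(-15) - 96) = -33444 + (-78*(-15) - 96) = -33444 + (1170 - 96) = -33444 + 1074 = -32370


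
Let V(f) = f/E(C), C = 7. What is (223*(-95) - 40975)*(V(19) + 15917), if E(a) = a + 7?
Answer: -989485080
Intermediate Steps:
E(a) = 7 + a
V(f) = f/14 (V(f) = f/(7 + 7) = f/14)
(223*(-95) - 40975)*(V(19) + 15917) = (223*(-95) - 40975)*((1/14)*19 + 15917) = (-21185 - 40975)*(19/14 + 15917) = -62160*222857/14 = -989485080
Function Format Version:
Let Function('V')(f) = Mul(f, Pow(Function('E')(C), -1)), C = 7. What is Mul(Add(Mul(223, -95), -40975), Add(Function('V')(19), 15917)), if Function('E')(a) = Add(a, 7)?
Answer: -989485080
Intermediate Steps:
Function('E')(a) = Add(7, a)
Function('V')(f) = Mul(Rational(1, 14), f) (Function('V')(f) = Mul(f, Pow(Add(7, 7), -1)) = Mul(f, Pow(14, -1)) = Mul(f, Rational(1, 14)) = Mul(Rational(1, 14), f))
Mul(Add(Mul(223, -95), -40975), Add(Function('V')(19), 15917)) = Mul(Add(Mul(223, -95), -40975), Add(Mul(Rational(1, 14), 19), 15917)) = Mul(Add(-21185, -40975), Add(Rational(19, 14), 15917)) = Mul(-62160, Rational(222857, 14)) = -989485080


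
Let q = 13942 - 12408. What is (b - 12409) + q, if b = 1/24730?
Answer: -268938749/24730 ≈ -10875.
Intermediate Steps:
q = 1534
b = 1/24730 ≈ 4.0437e-5
(b - 12409) + q = (1/24730 - 12409) + 1534 = -306874569/24730 + 1534 = -268938749/24730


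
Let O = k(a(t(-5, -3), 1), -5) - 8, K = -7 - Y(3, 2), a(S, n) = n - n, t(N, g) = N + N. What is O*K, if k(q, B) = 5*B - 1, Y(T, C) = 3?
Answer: 340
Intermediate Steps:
t(N, g) = 2*N
a(S, n) = 0
K = -10 (K = -7 - 1*3 = -7 - 3 = -10)
k(q, B) = -1 + 5*B
O = -34 (O = (-1 + 5*(-5)) - 8 = (-1 - 25) - 8 = -26 - 8 = -34)
O*K = -34*(-10) = 340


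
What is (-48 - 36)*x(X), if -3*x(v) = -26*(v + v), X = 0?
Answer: 0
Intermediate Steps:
x(v) = 52*v/3 (x(v) = -(-26)*(v + v)/3 = -(-26)*2*v/3 = -(-52)*v/3 = 52*v/3)
(-48 - 36)*x(X) = (-48 - 36)*((52/3)*0) = -84*0 = 0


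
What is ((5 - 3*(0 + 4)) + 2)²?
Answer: 25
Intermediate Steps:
((5 - 3*(0 + 4)) + 2)² = ((5 - 3*4) + 2)² = ((5 - 1*12) + 2)² = ((5 - 12) + 2)² = (-7 + 2)² = (-5)² = 25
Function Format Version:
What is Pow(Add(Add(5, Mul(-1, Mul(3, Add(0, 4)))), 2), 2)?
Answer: 25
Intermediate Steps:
Pow(Add(Add(5, Mul(-1, Mul(3, Add(0, 4)))), 2), 2) = Pow(Add(Add(5, Mul(-1, Mul(3, 4))), 2), 2) = Pow(Add(Add(5, Mul(-1, 12)), 2), 2) = Pow(Add(Add(5, -12), 2), 2) = Pow(Add(-7, 2), 2) = Pow(-5, 2) = 25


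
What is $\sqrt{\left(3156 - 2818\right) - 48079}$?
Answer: $i \sqrt{47741} \approx 218.5 i$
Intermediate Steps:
$\sqrt{\left(3156 - 2818\right) - 48079} = \sqrt{338 - 48079} = \sqrt{-47741} = i \sqrt{47741}$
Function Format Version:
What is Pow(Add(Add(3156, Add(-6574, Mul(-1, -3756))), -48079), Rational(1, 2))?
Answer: Mul(I, Pow(47741, Rational(1, 2))) ≈ Mul(218.50, I)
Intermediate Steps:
Pow(Add(Add(3156, Add(-6574, Mul(-1, -3756))), -48079), Rational(1, 2)) = Pow(Add(Add(3156, Add(-6574, 3756)), -48079), Rational(1, 2)) = Pow(Add(Add(3156, -2818), -48079), Rational(1, 2)) = Pow(Add(338, -48079), Rational(1, 2)) = Pow(-47741, Rational(1, 2)) = Mul(I, Pow(47741, Rational(1, 2)))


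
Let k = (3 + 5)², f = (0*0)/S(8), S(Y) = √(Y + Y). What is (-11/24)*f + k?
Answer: 64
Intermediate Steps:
S(Y) = √2*√Y (S(Y) = √(2*Y) = √2*√Y)
f = 0 (f = (0*0)/((√2*√8)) = 0/((√2*(2*√2))) = 0/4 = 0*(¼) = 0)
k = 64 (k = 8² = 64)
(-11/24)*f + k = -11/24*0 + 64 = 0 + 64 = 64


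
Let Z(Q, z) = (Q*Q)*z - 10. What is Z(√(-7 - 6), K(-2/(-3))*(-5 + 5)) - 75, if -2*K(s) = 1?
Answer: -85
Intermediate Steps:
K(s) = -½ (K(s) = -½*1 = -½)
Z(Q, z) = -10 + z*Q² (Z(Q, z) = Q²*z - 10 = z*Q² - 10 = -10 + z*Q²)
Z(√(-7 - 6), K(-2/(-3))*(-5 + 5)) - 75 = (-10 + (-(-5 + 5)/2)*(√(-7 - 6))²) - 75 = (-10 + (-½*0)*(√(-13))²) - 75 = (-10 + 0*(I*√13)²) - 75 = (-10 + 0*(-13)) - 75 = (-10 + 0) - 75 = -10 - 75 = -85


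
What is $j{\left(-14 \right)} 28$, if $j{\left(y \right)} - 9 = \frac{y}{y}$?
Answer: $280$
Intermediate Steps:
$j{\left(y \right)} = 10$ ($j{\left(y \right)} = 9 + \frac{y}{y} = 9 + 1 = 10$)
$j{\left(-14 \right)} 28 = 10 \cdot 28 = 280$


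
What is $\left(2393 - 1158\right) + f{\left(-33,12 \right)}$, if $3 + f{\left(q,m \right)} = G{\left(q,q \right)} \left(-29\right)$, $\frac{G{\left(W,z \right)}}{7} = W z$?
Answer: $-219835$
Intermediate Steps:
$G{\left(W,z \right)} = 7 W z$
$f{\left(q,m \right)} = -3 - 203 q^{2}$ ($f{\left(q,m \right)} = -3 + 7 q q \left(-29\right) = -3 + 7 q^{2} \left(-29\right) = -3 - 203 q^{2}$)
$\left(2393 - 1158\right) + f{\left(-33,12 \right)} = \left(2393 - 1158\right) - \left(3 + 203 \left(-33\right)^{2}\right) = 1235 - 221070 = -219835$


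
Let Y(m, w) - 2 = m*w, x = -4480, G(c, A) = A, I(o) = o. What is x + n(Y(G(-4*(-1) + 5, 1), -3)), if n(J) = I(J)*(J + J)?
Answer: -4478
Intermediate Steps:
Y(m, w) = 2 + m*w
n(J) = 2*J² (n(J) = J*(J + J) = J*(2*J) = 2*J²)
x + n(Y(G(-4*(-1) + 5, 1), -3)) = -4480 + 2*(2 + 1*(-3))² = -4480 + 2*(2 - 3)² = -4480 + 2*(-1)² = -4480 + 2*1 = -4480 + 2 = -4478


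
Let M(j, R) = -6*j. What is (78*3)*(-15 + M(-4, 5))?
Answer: 2106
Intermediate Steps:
(78*3)*(-15 + M(-4, 5)) = (78*3)*(-15 - 6*(-4)) = 234*(-15 + 24) = 234*9 = 2106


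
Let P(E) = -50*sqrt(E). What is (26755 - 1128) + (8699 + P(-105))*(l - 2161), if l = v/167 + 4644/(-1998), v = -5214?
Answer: -117800951968/6179 + 678004950*I*sqrt(105)/6179 ≈ -1.9065e+7 + 1.1244e+6*I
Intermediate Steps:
l = -207280/6179 (l = -5214/167 + 4644/(-1998) = -5214*1/167 + 4644*(-1/1998) = -5214/167 - 86/37 = -207280/6179 ≈ -33.546)
(26755 - 1128) + (8699 + P(-105))*(l - 2161) = (26755 - 1128) + (8699 - 50*I*sqrt(105))*(-207280/6179 - 2161) = 25627 + (8699 - 50*I*sqrt(105))*(-13560099/6179) = 25627 + (-117959301201/6179 + 678004950*I*sqrt(105)/6179) = -117800951968/6179 + 678004950*I*sqrt(105)/6179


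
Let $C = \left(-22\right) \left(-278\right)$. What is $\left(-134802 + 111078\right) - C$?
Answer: $-29840$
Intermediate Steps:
$C = 6116$
$\left(-134802 + 111078\right) - C = \left(-134802 + 111078\right) - 6116 = -23724 - 6116 = -29840$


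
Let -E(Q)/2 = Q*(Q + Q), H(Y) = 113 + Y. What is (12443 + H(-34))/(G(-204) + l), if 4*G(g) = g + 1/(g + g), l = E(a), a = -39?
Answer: -20435904/10012321 ≈ -2.0411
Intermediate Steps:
E(Q) = -4*Q**2 (E(Q) = -2*Q*(Q + Q) = -2*Q*2*Q = -4*Q**2)
l = -6084 (l = -4*(-39)**2 = -4*1521 = -6084)
G(g) = g/4 + 1/(8*g) (G(g) = (g + 1/(g + g))/4 = (g + 1/(2*g))/4 = g/4 + 1/(8*g))
(12443 + H(-34))/(G(-204) + l) = (12443 + (113 - 34))/(((1/4)*(-204) + (1/8)/(-204)) - 6084) = (12443 + 79)/((-51 + (1/8)*(-1/204)) - 6084) = 12522/((-51 - 1/1632) - 6084) = 12522/(-83233/1632 - 6084) = 12522/(-10012321/1632) = 12522*(-1632/10012321) = -20435904/10012321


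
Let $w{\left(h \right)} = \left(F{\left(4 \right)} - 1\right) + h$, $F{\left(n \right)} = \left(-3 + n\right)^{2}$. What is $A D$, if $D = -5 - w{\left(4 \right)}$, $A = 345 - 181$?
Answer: $-1476$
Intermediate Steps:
$A = 164$ ($A = 345 - 181 = 164$)
$w{\left(h \right)} = h$ ($w{\left(h \right)} = \left(\left(-3 + 4\right)^{2} - 1\right) + h = \left(1^{2} - 1\right) + h = \left(1 - 1\right) + h = 0 + h = h$)
$D = -9$ ($D = -5 - 4 = -9$)
$A D = 164 \left(-9\right) = -1476$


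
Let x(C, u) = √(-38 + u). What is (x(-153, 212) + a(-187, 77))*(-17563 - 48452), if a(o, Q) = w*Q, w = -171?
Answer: 869219505 - 66015*√174 ≈ 8.6835e+8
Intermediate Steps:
a(o, Q) = -171*Q
(x(-153, 212) + a(-187, 77))*(-17563 - 48452) = (√(-38 + 212) - 171*77)*(-17563 - 48452) = (√174 - 13167)*(-66015) = (-13167 + √174)*(-66015) = 869219505 - 66015*√174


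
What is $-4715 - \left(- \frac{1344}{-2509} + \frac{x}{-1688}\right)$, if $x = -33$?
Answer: $- \frac{19971281749}{4235192} \approx -4715.6$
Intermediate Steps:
$-4715 - \left(- \frac{1344}{-2509} + \frac{x}{-1688}\right) = -4715 - \left(- \frac{1344}{-2509} - \frac{33}{-1688}\right) = -4715 - \left(\left(-1344\right) \left(- \frac{1}{2509}\right) - - \frac{33}{1688}\right) = -4715 - \left(\frac{1344}{2509} + \frac{33}{1688}\right) = -4715 - \frac{2351469}{4235192} = - \frac{19971281749}{4235192}$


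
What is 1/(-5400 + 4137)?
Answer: -1/1263 ≈ -0.00079177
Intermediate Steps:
1/(-5400 + 4137) = 1/(-1263) = -1/1263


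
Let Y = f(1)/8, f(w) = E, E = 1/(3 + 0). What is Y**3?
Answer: 1/13824 ≈ 7.2338e-5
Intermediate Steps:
E = 1/3 ≈ 0.33333
f(w) = 1/3
Y = 1/24 (Y = (1/3)/8 = (1/3)*(1/8) = 1/24 ≈ 0.041667)
Y**3 = (1/24)**3 = 1/13824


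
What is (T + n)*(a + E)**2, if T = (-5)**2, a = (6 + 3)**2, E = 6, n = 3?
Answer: 211932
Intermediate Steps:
a = 81 (a = 9**2 = 81)
T = 25
(T + n)*(a + E)**2 = (25 + 3)*(81 + 6)**2 = 28*87**2 = 28*7569 = 211932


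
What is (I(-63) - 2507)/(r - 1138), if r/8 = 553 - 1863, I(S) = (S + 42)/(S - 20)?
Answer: 104030/482147 ≈ 0.21576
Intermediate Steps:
I(S) = (42 + S)/(-20 + S)
r = -10480 (r = 8*(553 - 1863) = 8*(-1310) = -10480)
(I(-63) - 2507)/(r - 1138) = ((42 - 63)/(-20 - 63) - 2507)/(-10480 - 1138) = (-21/(-83) - 2507)/(-11618) = (-1/83*(-21) - 2507)*(-1/11618) = (21/83 - 2507)*(-1/11618) = -208060/83*(-1/11618) = 104030/482147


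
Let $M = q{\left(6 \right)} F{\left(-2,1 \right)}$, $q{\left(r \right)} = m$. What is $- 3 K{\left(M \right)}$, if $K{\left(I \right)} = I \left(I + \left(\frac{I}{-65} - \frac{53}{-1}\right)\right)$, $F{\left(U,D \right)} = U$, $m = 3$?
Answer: $\frac{55098}{65} \approx 847.66$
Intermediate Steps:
$q{\left(r \right)} = 3$
$M = -6$ ($M = 3 \left(-2\right) = -6$)
$K{\left(I \right)} = I \left(53 + \frac{64 I}{65}\right)$ ($K{\left(I \right)} = I \left(I + \left(I \left(- \frac{1}{65}\right) - -53\right)\right) = I \left(I - \left(-53 + \frac{I}{65}\right)\right) = I \left(53 + \frac{64 I}{65}\right)$)
$- 3 K{\left(M \right)} = - 3 \cdot \frac{1}{65} \left(-6\right) \left(3445 + 64 \left(-6\right)\right) = - 3 \cdot \frac{1}{65} \left(-6\right) \left(3445 - 384\right) = - 3 \cdot \frac{1}{65} \left(-6\right) 3061 = \left(-3\right) \left(- \frac{18366}{65}\right) = \frac{55098}{65}$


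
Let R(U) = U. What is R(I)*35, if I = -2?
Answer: -70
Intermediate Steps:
R(I)*35 = -2*35 = -70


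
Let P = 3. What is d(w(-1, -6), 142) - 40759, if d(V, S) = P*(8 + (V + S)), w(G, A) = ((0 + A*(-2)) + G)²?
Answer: -39946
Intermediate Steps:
w(G, A) = (G - 2*A)² (w(G, A) = ((0 - 2*A) + G)² = (-2*A + G)² = (G - 2*A)²)
d(V, S) = 24 + 3*S + 3*V (d(V, S) = 3*(8 + (V + S)) = 3*(8 + (S + V)) = 3*(8 + S + V) = 24 + 3*S + 3*V)
d(w(-1, -6), 142) - 40759 = (24 + 3*142 + 3*(-1*(-1) + 2*(-6))²) - 40759 = (24 + 426 + 3*(1 - 12)²) - 40759 = (24 + 426 + 3*(-11)²) - 40759 = (24 + 426 + 3*121) - 40759 = (24 + 426 + 363) - 40759 = 813 - 40759 = -39946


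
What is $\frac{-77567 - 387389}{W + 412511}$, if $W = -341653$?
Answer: $- \frac{232478}{35429} \approx -6.5618$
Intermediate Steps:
$\frac{-77567 - 387389}{W + 412511} = \frac{-77567 - 387389}{-341653 + 412511} = - \frac{464956}{70858} = \left(-464956\right) \frac{1}{70858} = - \frac{232478}{35429}$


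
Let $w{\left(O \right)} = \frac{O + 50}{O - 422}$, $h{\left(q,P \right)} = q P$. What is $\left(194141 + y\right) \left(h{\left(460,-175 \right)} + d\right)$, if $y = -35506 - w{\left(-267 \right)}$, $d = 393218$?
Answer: $\frac{34179857871964}{689} \approx 4.9608 \cdot 10^{10}$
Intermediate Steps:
$h{\left(q,P \right)} = P q$
$w{\left(O \right)} = \frac{50 + O}{-422 + O}$
$y = - \frac{24463851}{689}$ ($y = -35506 - \frac{50 - 267}{-422 - 267} = -35506 - \frac{1}{-689} \left(-217\right) = -35506 - \left(- \frac{1}{689}\right) \left(-217\right) = -35506 - \frac{217}{689} = - \frac{24463851}{689} \approx -35506.0$)
$\left(194141 + y\right) \left(h{\left(460,-175 \right)} + d\right) = \left(194141 - \frac{24463851}{689}\right) \left(\left(-175\right) 460 + 393218\right) = \frac{109299298 \left(-80500 + 393218\right)}{689} = \frac{109299298}{689} \cdot 312718 = \frac{34179857871964}{689}$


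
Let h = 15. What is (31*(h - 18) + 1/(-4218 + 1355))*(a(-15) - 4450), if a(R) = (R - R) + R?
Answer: 1188850900/2863 ≈ 4.1525e+5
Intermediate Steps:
a(R) = R (a(R) = 0 + R = R)
(31*(h - 18) + 1/(-4218 + 1355))*(a(-15) - 4450) = (31*(15 - 18) + 1/(-4218 + 1355))*(-15 - 4450) = (31*(-3) + 1/(-2863))*(-4465) = (-93 - 1/2863)*(-4465) = -266260/2863*(-4465) = 1188850900/2863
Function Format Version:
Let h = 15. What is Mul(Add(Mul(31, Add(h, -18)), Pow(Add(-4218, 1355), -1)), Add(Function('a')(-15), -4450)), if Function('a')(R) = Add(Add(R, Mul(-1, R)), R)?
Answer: Rational(1188850900, 2863) ≈ 4.1525e+5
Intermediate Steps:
Function('a')(R) = R (Function('a')(R) = Add(0, R) = R)
Mul(Add(Mul(31, Add(h, -18)), Pow(Add(-4218, 1355), -1)), Add(Function('a')(-15), -4450)) = Mul(Add(Mul(31, Add(15, -18)), Pow(Add(-4218, 1355), -1)), Add(-15, -4450)) = Mul(Add(Mul(31, -3), Pow(-2863, -1)), -4465) = Mul(Add(-93, Rational(-1, 2863)), -4465) = Mul(Rational(-266260, 2863), -4465) = Rational(1188850900, 2863)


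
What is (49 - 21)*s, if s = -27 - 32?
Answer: -1652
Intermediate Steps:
s = -59
(49 - 21)*s = (49 - 21)*(-59) = 28*(-59) = -1652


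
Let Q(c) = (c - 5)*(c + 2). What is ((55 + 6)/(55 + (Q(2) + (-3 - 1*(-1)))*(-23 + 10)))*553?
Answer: 427/3 ≈ 142.33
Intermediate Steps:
Q(c) = (-5 + c)*(2 + c)
((55 + 6)/(55 + (Q(2) + (-3 - 1*(-1)))*(-23 + 10)))*553 = ((55 + 6)/(55 + ((-10 + 2**2 - 3*2) + (-3 - 1*(-1)))*(-23 + 10)))*553 = (61/(55 + ((-10 + 4 - 6) + (-3 + 1))*(-13)))*553 = (61/(55 + (-12 - 2)*(-13)))*553 = (61/(55 - 14*(-13)))*553 = (61/(55 + 182))*553 = (61/237)*553 = 427/3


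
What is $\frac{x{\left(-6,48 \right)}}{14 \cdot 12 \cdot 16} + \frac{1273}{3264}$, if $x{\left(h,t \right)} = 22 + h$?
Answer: $\frac{9047}{22848} \approx 0.39596$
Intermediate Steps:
$\frac{x{\left(-6,48 \right)}}{14 \cdot 12 \cdot 16} + \frac{1273}{3264} = \frac{22 - 6}{14 \cdot 12 \cdot 16} + \frac{1273}{3264} = \frac{16}{168 \cdot 16} + 1273 \cdot \frac{1}{3264} = \frac{16}{2688} + \frac{1273}{3264} = 16 \cdot \frac{1}{2688} + \frac{1273}{3264} = \frac{1}{168} + \frac{1273}{3264} = \frac{9047}{22848}$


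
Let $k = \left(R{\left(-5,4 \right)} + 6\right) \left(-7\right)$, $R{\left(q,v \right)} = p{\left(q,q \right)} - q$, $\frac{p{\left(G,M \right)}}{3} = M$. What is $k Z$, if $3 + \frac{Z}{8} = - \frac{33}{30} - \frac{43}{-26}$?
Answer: $- \frac{35616}{65} \approx -547.94$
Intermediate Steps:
$p{\left(G,M \right)} = 3 M$
$Z = - \frac{1272}{65}$ ($Z = -24 + 8 \left(- \frac{33}{30} - \frac{43}{-26}\right) = -24 + 8 \left(\left(-33\right) \frac{1}{30} - - \frac{43}{26}\right) = -24 + 8 \left(- \frac{11}{10} + \frac{43}{26}\right) = -24 + 8 \cdot \frac{36}{65} = -24 + \frac{288}{65} = - \frac{1272}{65} \approx -19.569$)
$R{\left(q,v \right)} = 2 q$ ($R{\left(q,v \right)} = 3 q - q = 2 q$)
$k = 28$ ($k = \left(2 \left(-5\right) + 6\right) \left(-7\right) = \left(-10 + 6\right) \left(-7\right) = \left(-4\right) \left(-7\right) = 28$)
$k Z = 28 \left(- \frac{1272}{65}\right) = - \frac{35616}{65}$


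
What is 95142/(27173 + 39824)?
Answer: 95142/66997 ≈ 1.4201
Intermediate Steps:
95142/(27173 + 39824) = 95142/66997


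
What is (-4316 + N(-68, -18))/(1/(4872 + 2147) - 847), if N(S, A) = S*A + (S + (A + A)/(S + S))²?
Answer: -12139058683/6872526352 ≈ -1.7663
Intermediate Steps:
N(S, A) = (S + A/S)² + A*S (N(S, A) = A*S + (S + (2*A)/((2*S)))² = A*S + (S + (2*A)*(1/(2*S)))² = A*S + (S + A/S)² = (S + A/S)² + A*S)
(-4316 + N(-68, -18))/(1/(4872 + 2147) - 847) = (-4316 + (-18*(-68) + (-18 + (-68)²)²/(-68)²))/(1/(4872 + 2147) - 847) = (-4316 + (1224 + (-18 + 4624)²/4624))/(1/7019 - 847) = (-4316 + (1224 + (1/4624)*4606²))/(1/7019 - 847) = (-4316 + (1224 + (1/4624)*21215236))/(-5945092/7019) = (-4316 + (1224 + 5303809/1156))*(-7019/5945092) = (-4316 + 6718753/1156)*(-7019/5945092) = (1729457/1156)*(-7019/5945092) = -12139058683/6872526352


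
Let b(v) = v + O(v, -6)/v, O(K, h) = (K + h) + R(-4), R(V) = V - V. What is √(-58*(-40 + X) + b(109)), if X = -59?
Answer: √69526958/109 ≈ 76.498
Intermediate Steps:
R(V) = 0
O(K, h) = K + h (O(K, h) = (K + h) + 0 = K + h)
b(v) = v + (-6 + v)/v (b(v) = v + (v - 6)/v = v + (-6 + v)/v)
√(-58*(-40 + X) + b(109)) = √(-58*(-40 - 59) + (1 + 109 - 6/109)) = √(-58*(-99) + (1 + 109 - 6*1/109)) = √(5742 + (1 + 109 - 6/109)) = √(5742 + 11984/109) = √(637862/109) = √69526958/109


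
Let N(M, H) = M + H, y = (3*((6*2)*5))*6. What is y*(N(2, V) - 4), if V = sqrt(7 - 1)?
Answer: -2160 + 1080*sqrt(6) ≈ 485.45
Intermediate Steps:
V = sqrt(6) ≈ 2.4495
y = 1080 (y = (3*(12*5))*6 = (3*60)*6 = 180*6 = 1080)
N(M, H) = H + M
y*(N(2, V) - 4) = 1080*((sqrt(6) + 2) - 4) = 1080*((2 + sqrt(6)) - 4) = 1080*(-2 + sqrt(6)) = -2160 + 1080*sqrt(6)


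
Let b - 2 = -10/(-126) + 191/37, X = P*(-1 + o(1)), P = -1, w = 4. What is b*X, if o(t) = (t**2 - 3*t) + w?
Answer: -16880/2331 ≈ -7.2415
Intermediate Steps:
o(t) = 4 + t**2 - 3*t (o(t) = (t**2 - 3*t) + 4 = 4 + t**2 - 3*t)
X = -1 (X = -(-1 + (4 + 1**2 - 3*1)) = -(-1 + (4 + 1 - 3)) = -(-1 + 2) = -1*1 = -1)
b = 16880/2331 (b = 2 + (-10/(-126) + 191/37) = 2 + (-10*(-1/126) + 191*(1/37)) = 2 + (5/63 + 191/37) = 2 + 12218/2331 = 16880/2331 ≈ 7.2415)
b*X = (16880/2331)*(-1) = -16880/2331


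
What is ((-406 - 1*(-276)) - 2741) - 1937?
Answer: -4808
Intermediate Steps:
((-406 - 1*(-276)) - 2741) - 1937 = ((-406 + 276) - 2741) - 1937 = (-130 - 2741) - 1937 = -2871 - 1937 = -4808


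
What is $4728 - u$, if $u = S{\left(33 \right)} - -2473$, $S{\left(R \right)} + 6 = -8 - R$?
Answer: $2302$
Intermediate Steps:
$S{\left(R \right)} = -14 - R$ ($S{\left(R \right)} = -6 - \left(8 + R\right) = -14 - R$)
$u = 2426$ ($u = \left(-14 - 33\right) - -2473 = \left(-14 - 33\right) + 2473 = -47 + 2473 = 2426$)
$4728 - u = 4728 - 2426 = 2302$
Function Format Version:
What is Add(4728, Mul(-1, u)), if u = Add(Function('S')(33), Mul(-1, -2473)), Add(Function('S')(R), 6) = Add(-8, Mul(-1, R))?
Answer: 2302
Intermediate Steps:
Function('S')(R) = Add(-14, Mul(-1, R)) (Function('S')(R) = Add(-6, Add(-8, Mul(-1, R))) = Add(-14, Mul(-1, R)))
u = 2426 (u = Add(Add(-14, Mul(-1, 33)), Mul(-1, -2473)) = Add(Add(-14, -33), 2473) = Add(-47, 2473) = 2426)
Add(4728, Mul(-1, u)) = Add(4728, Mul(-1, 2426)) = Add(4728, -2426) = 2302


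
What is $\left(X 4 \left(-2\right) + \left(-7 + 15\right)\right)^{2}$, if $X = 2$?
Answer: $64$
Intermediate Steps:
$\left(X 4 \left(-2\right) + \left(-7 + 15\right)\right)^{2} = \left(2 \cdot 4 \left(-2\right) + \left(-7 + 15\right)\right)^{2} = \left(8 \left(-2\right) + 8\right)^{2} = \left(-16 + 8\right)^{2} = \left(-8\right)^{2} = 64$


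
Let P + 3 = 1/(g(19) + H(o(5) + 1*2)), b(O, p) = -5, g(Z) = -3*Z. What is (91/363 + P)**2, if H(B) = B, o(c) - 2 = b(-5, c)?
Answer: 3392713009/443270916 ≈ 7.6538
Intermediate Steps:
o(c) = -3 (o(c) = 2 - 5 = -3)
P = -175/58 (P = -3 + 1/(-3*19 + (-3 + 1*2)) = -3 + 1/(-57 + (-3 + 2)) = -3 + 1/(-57 - 1) = -3 + 1/(-58) = -3 - 1/58 = -175/58 ≈ -3.0172)
(91/363 + P)**2 = (91/363 - 175/58)**2 = (-58247/21054)**2 = 3392713009/443270916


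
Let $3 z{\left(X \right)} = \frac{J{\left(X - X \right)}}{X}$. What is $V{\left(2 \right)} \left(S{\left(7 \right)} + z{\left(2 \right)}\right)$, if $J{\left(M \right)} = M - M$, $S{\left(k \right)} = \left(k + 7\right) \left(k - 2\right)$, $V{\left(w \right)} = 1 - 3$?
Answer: $-140$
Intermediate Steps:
$V{\left(w \right)} = -2$ ($V{\left(w \right)} = 1 - 3 = -2$)
$S{\left(k \right)} = \left(-2 + k\right) \left(7 + k\right)$ ($S{\left(k \right)} = \left(7 + k\right) \left(-2 + k\right) = \left(-2 + k\right) \left(7 + k\right)$)
$J{\left(M \right)} = 0$
$z{\left(X \right)} = 0$ ($z{\left(X \right)} = \frac{0 \frac{1}{X}}{3} = \frac{1}{3} \cdot 0 = 0$)
$V{\left(2 \right)} \left(S{\left(7 \right)} + z{\left(2 \right)}\right) = - 2 \left(\left(-14 + 7^{2} + 5 \cdot 7\right) + 0\right) = - 2 \left(\left(-14 + 49 + 35\right) + 0\right) = - 2 \left(70 + 0\right) = \left(-2\right) 70 = -140$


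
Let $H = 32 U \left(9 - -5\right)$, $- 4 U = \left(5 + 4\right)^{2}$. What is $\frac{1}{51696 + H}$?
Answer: $\frac{1}{42624} \approx 2.3461 \cdot 10^{-5}$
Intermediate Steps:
$U = - \frac{81}{4}$ ($U = - \frac{\left(5 + 4\right)^{2}}{4} = - \frac{9^{2}}{4} = \left(- \frac{1}{4}\right) 81 = - \frac{81}{4} \approx -20.25$)
$H = -9072$ ($H = 32 \left(- \frac{81}{4}\right) \left(9 - -5\right) = - 648 \left(9 + 5\right) = \left(-648\right) 14 = -9072$)
$\frac{1}{51696 + H} = \frac{1}{51696 - 9072} = \frac{1}{42624}$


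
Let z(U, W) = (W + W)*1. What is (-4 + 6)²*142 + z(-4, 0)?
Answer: 568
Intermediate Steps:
z(U, W) = 2*W (z(U, W) = (2*W)*1 = 2*W)
(-4 + 6)²*142 + z(-4, 0) = (-4 + 6)²*142 + 2*0 = 2²*142 + 0 = 4*142 + 0 = 568 + 0 = 568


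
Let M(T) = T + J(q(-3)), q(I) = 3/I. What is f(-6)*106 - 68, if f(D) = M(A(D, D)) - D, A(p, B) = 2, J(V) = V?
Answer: 674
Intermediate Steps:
M(T) = -1 + T (M(T) = T + 3/(-3) = T + 3*(-1/3) = T - 1 = -1 + T)
f(D) = 1 - D (f(D) = (-1 + 2) - D = 1 - D)
f(-6)*106 - 68 = (1 - 1*(-6))*106 - 68 = (1 + 6)*106 - 68 = 7*106 - 68 = 742 - 68 = 674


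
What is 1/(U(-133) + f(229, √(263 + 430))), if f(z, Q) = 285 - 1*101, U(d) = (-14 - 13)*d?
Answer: 1/3775 ≈ 0.00026490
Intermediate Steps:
U(d) = -27*d
f(z, Q) = 184 (f(z, Q) = 285 - 101 = 184)
1/(U(-133) + f(229, √(263 + 430))) = 1/(-27*(-133) + 184) = 1/(3591 + 184) = 1/3775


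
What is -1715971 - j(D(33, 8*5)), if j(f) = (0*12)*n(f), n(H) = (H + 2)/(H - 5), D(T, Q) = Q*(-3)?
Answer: -1715971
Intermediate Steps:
D(T, Q) = -3*Q
n(H) = (2 + H)/(-5 + H)
j(f) = 0 (j(f) = (0*12)*((2 + f)/(-5 + f)) = 0*((2 + f)/(-5 + f)) = 0)
-1715971 - j(D(33, 8*5)) = -1715971 - 1*0 = -1715971 + 0 = -1715971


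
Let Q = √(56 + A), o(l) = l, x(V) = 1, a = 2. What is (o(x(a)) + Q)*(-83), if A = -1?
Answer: -83 - 83*√55 ≈ -698.54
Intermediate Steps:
Q = √55 (Q = √(56 - 1) = √55 ≈ 7.4162)
(o(x(a)) + Q)*(-83) = (1 + √55)*(-83) = -83 - 83*√55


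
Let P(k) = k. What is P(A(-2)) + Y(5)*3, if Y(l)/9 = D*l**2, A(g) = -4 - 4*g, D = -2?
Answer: -1346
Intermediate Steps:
Y(l) = -18*l**2 (Y(l) = 9*(-2*l**2) = -18*l**2)
P(A(-2)) + Y(5)*3 = (-4 - 4*(-2)) - 18*5**2*3 = (-4 + 8) - 18*25*3 = 4 - 450*3 = 4 - 1350 = -1346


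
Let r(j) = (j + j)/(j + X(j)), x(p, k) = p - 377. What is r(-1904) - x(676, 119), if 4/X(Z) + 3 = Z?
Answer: -269596703/907733 ≈ -297.00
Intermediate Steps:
X(Z) = 4/(-3 + Z)
x(p, k) = -377 + p
r(j) = 2*j/(j + 4/(-3 + j)) (r(j) = (j + j)/(j + 4/(-3 + j)) = (2*j)/(j + 4/(-3 + j)) = 2*j/(j + 4/(-3 + j)))
r(-1904) - x(676, 119) = 2*(-1904)*(-3 - 1904)/(4 - 1904*(-3 - 1904)) - (-377 + 676) = 2*(-1904)*(-1907)/(4 - 1904*(-1907)) - 1*299 = 2*(-1904)*(-1907)/(4 + 3630928) - 299 = 2*(-1904)*(-1907)/3630932 - 299 = 2*(-1904)*(1/3630932)*(-1907) - 299 = 1815464/907733 - 299 = -269596703/907733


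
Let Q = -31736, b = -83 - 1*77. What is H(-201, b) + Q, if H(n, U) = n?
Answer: -31937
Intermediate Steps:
b = -160 (b = -83 - 77 = -160)
H(-201, b) + Q = -201 - 31736 = -31937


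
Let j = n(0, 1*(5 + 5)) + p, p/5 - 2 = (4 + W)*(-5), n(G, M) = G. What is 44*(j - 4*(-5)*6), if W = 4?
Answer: -3080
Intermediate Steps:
p = -190 (p = 10 + 5*((4 + 4)*(-5)) = 10 + 5*(8*(-5)) = 10 + 5*(-40) = 10 - 200 = -190)
j = -190 (j = 0 - 190 = -190)
44*(j - 4*(-5)*6) = 44*(-190 - 4*(-5)*6) = 44*(-190 + 20*6) = 44*(-190 + 120) = 44*(-70) = -3080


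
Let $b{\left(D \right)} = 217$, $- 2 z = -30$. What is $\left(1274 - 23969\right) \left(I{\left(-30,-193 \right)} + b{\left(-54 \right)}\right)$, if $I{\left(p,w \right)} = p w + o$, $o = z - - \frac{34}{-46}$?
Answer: $- \frac{3143007855}{23} \approx -1.3665 \cdot 10^{8}$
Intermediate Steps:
$z = 15$ ($z = \left(- \frac{1}{2}\right) \left(-30\right) = 15$)
$o = \frac{328}{23}$ ($o = 15 - - \frac{34}{-46} = 15 - \left(-34\right) \left(- \frac{1}{46}\right) = 15 - \frac{17}{23} = \frac{328}{23} \approx 14.261$)
$I{\left(p,w \right)} = \frac{328}{23} + p w$ ($I{\left(p,w \right)} = p w + \frac{328}{23} = \frac{328}{23} + p w$)
$\left(1274 - 23969\right) \left(I{\left(-30,-193 \right)} + b{\left(-54 \right)}\right) = \left(1274 - 23969\right) \left(\left(\frac{328}{23} - -5790\right) + 217\right) = - 22695 \left(\left(\frac{328}{23} + 5790\right) + 217\right) = - 22695 \left(\frac{133498}{23} + 217\right) = \left(-22695\right) \frac{138489}{23} = - \frac{3143007855}{23}$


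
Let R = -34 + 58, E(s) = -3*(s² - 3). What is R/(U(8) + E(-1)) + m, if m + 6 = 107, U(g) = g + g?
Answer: 1123/11 ≈ 102.09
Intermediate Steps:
U(g) = 2*g
E(s) = 9 - 3*s² (E(s) = -3*(-3 + s²) = 9 - 3*s²)
m = 101 (m = -6 + 107 = 101)
R = 24
R/(U(8) + E(-1)) + m = 24/(2*8 + (9 - 3*(-1)²)) + 101 = 24/(16 + (9 - 3*1)) + 101 = 24/(16 + (9 - 3)) + 101 = 24/(16 + 6) + 101 = 24/22 + 101 = (1/22)*24 + 101 = 12/11 + 101 = 1123/11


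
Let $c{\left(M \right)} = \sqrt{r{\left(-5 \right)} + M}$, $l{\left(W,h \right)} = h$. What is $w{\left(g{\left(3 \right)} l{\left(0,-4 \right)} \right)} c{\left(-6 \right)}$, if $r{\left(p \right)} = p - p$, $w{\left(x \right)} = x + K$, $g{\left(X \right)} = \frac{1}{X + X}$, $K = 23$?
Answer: $\frac{67 i \sqrt{6}}{3} \approx 54.705 i$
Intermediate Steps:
$g{\left(X \right)} = \frac{1}{2 X}$
$w{\left(x \right)} = 23 + x$ ($w{\left(x \right)} = x + 23 = 23 + x$)
$r{\left(p \right)} = 0$
$c{\left(M \right)} = \sqrt{M}$ ($c{\left(M \right)} = \sqrt{0 + M} = \sqrt{M}$)
$w{\left(g{\left(3 \right)} l{\left(0,-4 \right)} \right)} c{\left(-6 \right)} = \left(23 + \frac{1}{2 \cdot 3} \left(-4\right)\right) \sqrt{-6} = \left(23 + \frac{1}{2} \cdot \frac{1}{3} \left(-4\right)\right) i \sqrt{6} = \left(23 + \frac{1}{6} \left(-4\right)\right) i \sqrt{6} = \left(23 - \frac{2}{3}\right) i \sqrt{6} = \frac{67 i \sqrt{6}}{3}$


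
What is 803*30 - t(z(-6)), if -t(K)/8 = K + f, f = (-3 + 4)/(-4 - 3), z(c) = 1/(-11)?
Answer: 1854786/77 ≈ 24088.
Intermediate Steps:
z(c) = -1/11
f = -⅐ (f = 1/(-7) = -⅐*1 = -⅐ ≈ -0.14286)
t(K) = 8/7 - 8*K (t(K) = -8*(K - ⅐) = -8*(-⅐ + K) = 8/7 - 8*K)
803*30 - t(z(-6)) = 803*30 - (8/7 - 8*(-1/11)) = 24090 - (8/7 + 8/11) = 24090 - 1*144/77 = 24090 - 144/77 = 1854786/77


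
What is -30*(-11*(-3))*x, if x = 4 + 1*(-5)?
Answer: 990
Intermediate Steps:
x = -1 (x = 4 - 5 = -1)
-30*(-11*(-3))*x = -30*(-11*(-3))*(-1) = -990*(-1) = -30*(-33) = 990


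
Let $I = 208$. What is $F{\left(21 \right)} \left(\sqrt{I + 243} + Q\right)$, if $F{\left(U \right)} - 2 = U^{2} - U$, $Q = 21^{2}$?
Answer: $186102 + 422 \sqrt{451} \approx 1.9506 \cdot 10^{5}$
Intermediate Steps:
$Q = 441$
$F{\left(U \right)} = 2 + U^{2} - U$ ($F{\left(U \right)} = 2 + \left(U^{2} - U\right) = 2 + U^{2} - U$)
$F{\left(21 \right)} \left(\sqrt{I + 243} + Q\right) = \left(2 + 21^{2} - 21\right) \left(\sqrt{208 + 243} + 441\right) = \left(2 + 441 - 21\right) \left(\sqrt{451} + 441\right) = 422 \left(441 + \sqrt{451}\right) = 186102 + 422 \sqrt{451}$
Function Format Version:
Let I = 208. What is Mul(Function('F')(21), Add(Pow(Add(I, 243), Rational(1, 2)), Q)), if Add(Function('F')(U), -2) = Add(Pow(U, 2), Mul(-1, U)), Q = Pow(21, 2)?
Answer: Add(186102, Mul(422, Pow(451, Rational(1, 2)))) ≈ 1.9506e+5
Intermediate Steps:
Q = 441
Function('F')(U) = Add(2, Pow(U, 2), Mul(-1, U)) (Function('F')(U) = Add(2, Add(Pow(U, 2), Mul(-1, U))) = Add(2, Pow(U, 2), Mul(-1, U)))
Mul(Function('F')(21), Add(Pow(Add(I, 243), Rational(1, 2)), Q)) = Mul(Add(2, Pow(21, 2), Mul(-1, 21)), Add(Pow(Add(208, 243), Rational(1, 2)), 441)) = Mul(Add(2, 441, -21), Add(Pow(451, Rational(1, 2)), 441)) = Mul(422, Add(441, Pow(451, Rational(1, 2)))) = Add(186102, Mul(422, Pow(451, Rational(1, 2))))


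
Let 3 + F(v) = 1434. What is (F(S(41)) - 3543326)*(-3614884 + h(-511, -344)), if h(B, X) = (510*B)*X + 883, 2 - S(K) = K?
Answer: -304729907974905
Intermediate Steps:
S(K) = 2 - K
F(v) = 1431 (F(v) = -3 + 1434 = 1431)
h(B, X) = 883 + 510*B*X (h(B, X) = 510*B*X + 883 = 883 + 510*B*X)
(F(S(41)) - 3543326)*(-3614884 + h(-511, -344)) = (1431 - 3543326)*(-3614884 + (883 + 510*(-511)*(-344))) = -3541895*(-3614884 + (883 + 89649840)) = -3541895*(-3614884 + 89650723) = -3541895*86035839 = -304729907974905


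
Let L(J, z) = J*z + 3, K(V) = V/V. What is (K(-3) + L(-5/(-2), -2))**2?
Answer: 1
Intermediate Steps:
K(V) = 1
L(J, z) = 3 + J*z
(K(-3) + L(-5/(-2), -2))**2 = (1 + (3 - 5/(-2)*(-2)))**2 = (1 + (3 - 5*(-1/2)*(-2)))**2 = (1 + (3 + (5/2)*(-2)))**2 = (1 + (3 - 5))**2 = (1 - 2)**2 = (-1)**2 = 1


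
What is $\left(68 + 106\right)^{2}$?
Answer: $30276$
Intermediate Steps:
$\left(68 + 106\right)^{2} = 174^{2} = 30276$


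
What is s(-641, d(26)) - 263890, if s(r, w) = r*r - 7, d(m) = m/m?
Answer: 146984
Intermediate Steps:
d(m) = 1
s(r, w) = -7 + r² (s(r, w) = r² - 7 = -7 + r²)
s(-641, d(26)) - 263890 = (-7 + (-641)²) - 263890 = (-7 + 410881) - 263890 = 410874 - 263890 = 146984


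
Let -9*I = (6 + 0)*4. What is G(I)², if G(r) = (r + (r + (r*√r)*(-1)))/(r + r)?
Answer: (3 - I*√6)²/9 ≈ 0.33333 - 1.633*I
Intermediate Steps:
I = -8/3 (I = -(6 + 0)*4/9 = -2*4/3 = -⅑*24 = -8/3 ≈ -2.6667)
G(r) = (-r^(3/2) + 2*r)/(2*r) (G(r) = (r + (r + r^(3/2)*(-1)))/((2*r)) = (r + (r - r^(3/2)))*(1/(2*r)) = (-r^(3/2) + 2*r)*(1/(2*r)) = (-r^(3/2) + 2*r)/(2*r))
G(I)² = (1 - I*√6/3)²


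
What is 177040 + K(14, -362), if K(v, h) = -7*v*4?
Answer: 176648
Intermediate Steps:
K(v, h) = -28*v
177040 + K(14, -362) = 177040 - 28*14 = 177040 - 392 = 176648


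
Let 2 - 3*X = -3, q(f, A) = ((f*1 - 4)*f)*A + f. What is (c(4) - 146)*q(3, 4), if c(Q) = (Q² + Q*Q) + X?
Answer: 1011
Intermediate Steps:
q(f, A) = f + A*f*(-4 + f) (q(f, A) = ((f - 4)*f)*A + f = ((-4 + f)*f)*A + f = (f*(-4 + f))*A + f = A*f*(-4 + f) + f = f + A*f*(-4 + f))
X = 5/3 (X = ⅔ - ⅓*(-3) = ⅔ + 1 = 5/3 ≈ 1.6667)
c(Q) = 5/3 + 2*Q² (c(Q) = (Q² + Q*Q) + 5/3 = (Q² + Q²) + 5/3 = 2*Q² + 5/3 = 5/3 + 2*Q²)
(c(4) - 146)*q(3, 4) = ((5/3 + 2*4²) - 146)*(3*(1 - 4*4 + 4*3)) = ((5/3 + 2*16) - 146)*(3*(1 - 16 + 12)) = ((5/3 + 32) - 146)*(3*(-3)) = (101/3 - 146)*(-9) = -337/3*(-9) = 1011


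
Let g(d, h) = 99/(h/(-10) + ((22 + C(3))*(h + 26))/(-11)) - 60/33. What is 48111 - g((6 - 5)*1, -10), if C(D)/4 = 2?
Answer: 248226008/5159 ≈ 48115.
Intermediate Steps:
C(D) = 8 (C(D) = 4*2 = 8)
g(d, h) = -20/11 + 99/(-780/11 - 311*h/110) (g(d, h) = 99/(h/(-10) + ((22 + 8)*(h + 26))/(-11)) - 60/33 = 99/(h*(-⅒) + (30*(26 + h))*(-1/11)) - 60*1/33 = 99/(-h/10 + (780 + 30*h)*(-1/11)) - 20/11 = 99/(-h/10 + (-780/11 - 30*h/11)) - 20/11 = 99/(-780/11 - 311*h/110) - 20/11 = -20/11 + 99/(-780/11 - 311*h/110))
48111 - g((6 - 5)*1, -10) = 48111 - 10*(-27579 - 622*(-10))/(11*(7800 + 311*(-10))) = 48111 - 10*(-27579 + 6220)/(11*(7800 - 3110)) = 48111 - 10*(-21359)/(11*4690) = 48111 - 1*(-21359/5159) = 48111 + 21359/5159 = 248226008/5159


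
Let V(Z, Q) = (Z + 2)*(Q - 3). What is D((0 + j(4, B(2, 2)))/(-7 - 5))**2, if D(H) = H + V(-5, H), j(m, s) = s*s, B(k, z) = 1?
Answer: 3025/36 ≈ 84.028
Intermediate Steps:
V(Z, Q) = (-3 + Q)*(2 + Z) (V(Z, Q) = (2 + Z)*(-3 + Q) = (-3 + Q)*(2 + Z))
j(m, s) = s**2
D(H) = 9 - 2*H (D(H) = H + (-6 - 3*(-5) + 2*H + H*(-5)) = H + (-6 + 15 + 2*H - 5*H) = H + (9 - 3*H) = 9 - 2*H)
D((0 + j(4, B(2, 2)))/(-7 - 5))**2 = (9 - 2*(0 + 1**2)/(-7 - 5))**2 = (9 - 2*(0 + 1)/(-12))**2 = (9 - 2*(-1)/12)**2 = (9 - 2*(-1/12))**2 = (9 + 1/6)**2 = (55/6)**2 = 3025/36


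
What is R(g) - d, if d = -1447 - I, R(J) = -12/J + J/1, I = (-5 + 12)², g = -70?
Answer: 49916/35 ≈ 1426.2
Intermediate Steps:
I = 49 (I = 7² = 49)
R(J) = J - 12/J (R(J) = -12/J + J*1 = -12/J + J = J - 12/J)
d = -1496 (d = -1447 - 1*49 = -1447 - 49 = -1496)
R(g) - d = (-70 - 12/(-70)) - 1*(-1496) = (-70 - 12*(-1/70)) + 1496 = (-70 + 6/35) + 1496 = -2444/35 + 1496 = 49916/35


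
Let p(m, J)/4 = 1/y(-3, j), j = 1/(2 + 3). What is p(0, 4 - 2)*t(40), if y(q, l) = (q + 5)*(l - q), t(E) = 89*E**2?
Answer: 89000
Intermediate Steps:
j = 1/5 ≈ 0.20000
y(q, l) = (5 + q)*(l - q)
p(m, J) = 5/8 (p(m, J) = 4/(-1*(-3)**2 - 5*(-3) + 5*(1/5) + (1/5)*(-3)) = 4/(-1*9 + 15 + 1 - 3/5) = 4/(-9 + 15 + 1 - 3/5) = 4/(32/5) = 4*(5/32) = 5/8)
p(0, 4 - 2)*t(40) = 5*(89*40**2)/8 = 5*(89*1600)/8 = (5/8)*142400 = 89000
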